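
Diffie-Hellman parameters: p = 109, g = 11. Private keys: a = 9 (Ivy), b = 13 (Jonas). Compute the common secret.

68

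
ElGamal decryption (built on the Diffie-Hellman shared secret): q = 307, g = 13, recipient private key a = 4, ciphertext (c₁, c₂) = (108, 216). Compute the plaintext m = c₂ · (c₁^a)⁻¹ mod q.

54

Shared mask s = c₁^a mod q = 108^4 mod 307.
108^1 ≡ 108 (mod 307)
108^2 = (108^1)^2 ≡ 108^2 = 11664 ≡ 305 (mod 307)
108^4 = (108^2)^2 ≡ 305^2 = 93025 ≡ 4 (mod 307)
So s = 4; s⁻¹ ≡ 77 (mod 307).
m = c₂ · s⁻¹ mod 307 = 216 · 77 mod 307 = 54.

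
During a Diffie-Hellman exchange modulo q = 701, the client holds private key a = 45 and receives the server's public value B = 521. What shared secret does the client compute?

Shared key K = 521^45 mod 701.
521^1 ≡ 521 (mod 701)
521^2 = (521^1)^2 ≡ 521^2 = 271441 ≡ 154 (mod 701)
521^4 = (521^2)^2 ≡ 154^2 = 23716 ≡ 583 (mod 701)
521^8 = (521^4)^2 ≡ 583^2 = 339889 ≡ 605 (mod 701)
521^16 = (521^8)^2 ≡ 605^2 = 366025 ≡ 103 (mod 701)
521^32 = (521^16)^2 ≡ 103^2 = 10609 ≡ 94 (mod 701)
521^45 = 521^32 · 521^8 · 521^4 · 521^1 ≡ 94 · 605 · 583 · 521 ≡ 464 (mod 701).

464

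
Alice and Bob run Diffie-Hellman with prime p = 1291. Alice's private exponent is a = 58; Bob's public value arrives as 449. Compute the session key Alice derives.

378

Shared key K = 449^58 mod 1291.
449^1 ≡ 449 (mod 1291)
449^2 = (449^1)^2 ≡ 449^2 = 201601 ≡ 205 (mod 1291)
449^4 = (449^2)^2 ≡ 205^2 = 42025 ≡ 713 (mod 1291)
449^8 = (449^4)^2 ≡ 713^2 = 508369 ≡ 1006 (mod 1291)
449^16 = (449^8)^2 ≡ 1006^2 = 1012036 ≡ 1183 (mod 1291)
449^32 = (449^16)^2 ≡ 1183^2 = 1399489 ≡ 45 (mod 1291)
449^58 = 449^32 · 449^16 · 449^8 · 449^2 ≡ 45 · 1183 · 1006 · 205 ≡ 378 (mod 1291).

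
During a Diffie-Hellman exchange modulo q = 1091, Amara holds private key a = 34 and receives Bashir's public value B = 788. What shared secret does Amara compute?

Shared key K = 788^34 mod 1091.
788^1 ≡ 788 (mod 1091)
788^2 = (788^1)^2 ≡ 788^2 = 620944 ≡ 165 (mod 1091)
788^4 = (788^2)^2 ≡ 165^2 = 27225 ≡ 1041 (mod 1091)
788^8 = (788^4)^2 ≡ 1041^2 = 1083681 ≡ 318 (mod 1091)
788^16 = (788^8)^2 ≡ 318^2 = 101124 ≡ 752 (mod 1091)
788^32 = (788^16)^2 ≡ 752^2 = 565504 ≡ 366 (mod 1091)
788^34 = 788^32 · 788^2 ≡ 366 · 165 ≡ 385 (mod 1091).

385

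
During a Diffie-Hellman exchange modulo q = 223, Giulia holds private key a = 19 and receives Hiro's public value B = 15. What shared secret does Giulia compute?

98

Shared key K = 15^19 mod 223.
15^1 ≡ 15 (mod 223)
15^2 = (15^1)^2 ≡ 15^2 = 225 ≡ 2 (mod 223)
15^4 = (15^2)^2 ≡ 2^2 = 4 ≡ 4 (mod 223)
15^8 = (15^4)^2 ≡ 4^2 = 16 ≡ 16 (mod 223)
15^16 = (15^8)^2 ≡ 16^2 = 256 ≡ 33 (mod 223)
15^19 = 15^16 · 15^2 · 15^1 ≡ 33 · 2 · 15 ≡ 98 (mod 223).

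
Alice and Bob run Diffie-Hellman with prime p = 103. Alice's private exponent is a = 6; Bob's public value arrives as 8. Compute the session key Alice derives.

Shared key K = 8^6 mod 103.
8^1 ≡ 8 (mod 103)
8^2 = (8^1)^2 ≡ 8^2 = 64 ≡ 64 (mod 103)
8^4 = (8^2)^2 ≡ 64^2 = 4096 ≡ 79 (mod 103)
8^6 = 8^4 · 8^2 ≡ 79 · 64 ≡ 9 (mod 103).

9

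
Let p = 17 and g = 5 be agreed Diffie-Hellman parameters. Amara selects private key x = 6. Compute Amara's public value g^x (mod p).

2

Public value = 5^6 (mod 17).
5^1 ≡ 5 (mod 17)
5^2 = (5^1)^2 ≡ 5^2 = 25 ≡ 8 (mod 17)
5^4 = (5^2)^2 ≡ 8^2 = 64 ≡ 13 (mod 17)
5^6 = 5^4 · 5^2 ≡ 13 · 8 ≡ 2 (mod 17).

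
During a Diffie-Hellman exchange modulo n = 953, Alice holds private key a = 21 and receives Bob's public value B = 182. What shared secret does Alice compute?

256

Shared key K = 182^21 mod 953.
182^1 ≡ 182 (mod 953)
182^2 = (182^1)^2 ≡ 182^2 = 33124 ≡ 722 (mod 953)
182^4 = (182^2)^2 ≡ 722^2 = 521284 ≡ 946 (mod 953)
182^8 = (182^4)^2 ≡ 946^2 = 894916 ≡ 49 (mod 953)
182^16 = (182^8)^2 ≡ 49^2 = 2401 ≡ 495 (mod 953)
182^21 = 182^16 · 182^4 · 182^1 ≡ 495 · 946 · 182 ≡ 256 (mod 953).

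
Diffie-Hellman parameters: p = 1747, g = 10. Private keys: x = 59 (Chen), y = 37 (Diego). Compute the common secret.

Chen sends A = g^x mod p = 10^59 mod 1747.
10^1 ≡ 10 (mod 1747)
10^2 = (10^1)^2 ≡ 10^2 = 100 ≡ 100 (mod 1747)
10^4 = (10^2)^2 ≡ 100^2 = 10000 ≡ 1265 (mod 1747)
10^8 = (10^4)^2 ≡ 1265^2 = 1600225 ≡ 1720 (mod 1747)
10^16 = (10^8)^2 ≡ 1720^2 = 2958400 ≡ 729 (mod 1747)
10^32 = (10^16)^2 ≡ 729^2 = 531441 ≡ 353 (mod 1747)
10^59 = 10^32 · 10^16 · 10^8 · 10^2 · 10^1 ≡ 353 · 729 · 1720 · 100 · 10 ≡ 1267 (mod 1747).
So A = 1267. Diego then computes K = A^y mod p = 1267^37 mod 1747.
1267^1 ≡ 1267 (mod 1747)
1267^2 = (1267^1)^2 ≡ 1267^2 = 1605289 ≡ 1543 (mod 1747)
1267^4 = (1267^2)^2 ≡ 1543^2 = 2380849 ≡ 1435 (mod 1747)
1267^8 = (1267^4)^2 ≡ 1435^2 = 2059225 ≡ 1259 (mod 1747)
1267^16 = (1267^8)^2 ≡ 1259^2 = 1585081 ≡ 552 (mod 1747)
1267^32 = (1267^16)^2 ≡ 552^2 = 304704 ≡ 726 (mod 1747)
1267^37 = 1267^32 · 1267^4 · 1267^1 ≡ 726 · 1435 · 1267 ≡ 1215 (mod 1747).

1215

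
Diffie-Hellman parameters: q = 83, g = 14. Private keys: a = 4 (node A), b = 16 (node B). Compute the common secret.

Node B sends B = g^b mod q = 14^16 mod 83.
14^1 ≡ 14 (mod 83)
14^2 = (14^1)^2 ≡ 14^2 = 196 ≡ 30 (mod 83)
14^4 = (14^2)^2 ≡ 30^2 = 900 ≡ 70 (mod 83)
14^8 = (14^4)^2 ≡ 70^2 = 4900 ≡ 3 (mod 83)
14^16 = (14^8)^2 ≡ 3^2 = 9 ≡ 9 (mod 83)
So B = 9. Node A then computes K = B^a mod q = 9^4 mod 83.
9^1 ≡ 9 (mod 83)
9^2 = (9^1)^2 ≡ 9^2 = 81 ≡ 81 (mod 83)
9^4 = (9^2)^2 ≡ 81^2 = 6561 ≡ 4 (mod 83)

4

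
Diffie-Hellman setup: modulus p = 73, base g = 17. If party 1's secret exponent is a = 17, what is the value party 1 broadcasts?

Public value = 17^17 mod 73.
17^1 ≡ 17 (mod 73)
17^2 = (17^1)^2 ≡ 17^2 = 289 ≡ 70 (mod 73)
17^4 = (17^2)^2 ≡ 70^2 = 4900 ≡ 9 (mod 73)
17^8 = (17^4)^2 ≡ 9^2 = 81 ≡ 8 (mod 73)
17^16 = (17^8)^2 ≡ 8^2 = 64 ≡ 64 (mod 73)
17^17 = 17^16 · 17^1 ≡ 64 · 17 ≡ 66 (mod 73).

66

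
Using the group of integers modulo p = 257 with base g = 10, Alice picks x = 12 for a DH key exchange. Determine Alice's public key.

Public value = 10^{12} \pmod{257}.
10^1 ≡ 10 (mod 257)
10^2 = (10^1)^2 ≡ 10^2 = 100 ≡ 100 (mod 257)
10^4 = (10^2)^2 ≡ 100^2 = 10000 ≡ 234 (mod 257)
10^8 = (10^4)^2 ≡ 234^2 = 54756 ≡ 15 (mod 257)
10^12 = 10^8 · 10^4 ≡ 15 · 234 ≡ 169 (mod 257).

169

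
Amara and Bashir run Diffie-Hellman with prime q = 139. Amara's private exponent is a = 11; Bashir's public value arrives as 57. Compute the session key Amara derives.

129

Shared key K = 57^11 mod 139.
57^1 ≡ 57 (mod 139)
57^2 = (57^1)^2 ≡ 57^2 = 3249 ≡ 52 (mod 139)
57^4 = (57^2)^2 ≡ 52^2 = 2704 ≡ 63 (mod 139)
57^8 = (57^4)^2 ≡ 63^2 = 3969 ≡ 77 (mod 139)
57^11 = 57^8 · 57^2 · 57^1 ≡ 77 · 52 · 57 ≡ 129 (mod 139).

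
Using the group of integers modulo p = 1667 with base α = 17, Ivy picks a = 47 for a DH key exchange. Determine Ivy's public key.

1243

Public value = 17^47 (mod 1667).
17^1 ≡ 17 (mod 1667)
17^2 = (17^1)^2 ≡ 17^2 = 289 ≡ 289 (mod 1667)
17^4 = (17^2)^2 ≡ 289^2 = 83521 ≡ 171 (mod 1667)
17^8 = (17^4)^2 ≡ 171^2 = 29241 ≡ 902 (mod 1667)
17^16 = (17^8)^2 ≡ 902^2 = 813604 ≡ 108 (mod 1667)
17^32 = (17^16)^2 ≡ 108^2 = 11664 ≡ 1662 (mod 1667)
17^47 = 17^32 · 17^8 · 17^4 · 17^2 · 17^1 ≡ 1662 · 902 · 171 · 289 · 17 ≡ 1243 (mod 1667).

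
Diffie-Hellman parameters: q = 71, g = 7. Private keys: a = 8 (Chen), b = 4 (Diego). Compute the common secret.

6

Chen sends A = g^a mod q = 7^8 mod 71.
7^1 ≡ 7 (mod 71)
7^2 = (7^1)^2 ≡ 7^2 = 49 ≡ 49 (mod 71)
7^4 = (7^2)^2 ≡ 49^2 = 2401 ≡ 58 (mod 71)
7^8 = (7^4)^2 ≡ 58^2 = 3364 ≡ 27 (mod 71)
So A = 27. Diego then computes K = A^b mod q = 27^4 mod 71.
27^1 ≡ 27 (mod 71)
27^2 = (27^1)^2 ≡ 27^2 = 729 ≡ 19 (mod 71)
27^4 = (27^2)^2 ≡ 19^2 = 361 ≡ 6 (mod 71)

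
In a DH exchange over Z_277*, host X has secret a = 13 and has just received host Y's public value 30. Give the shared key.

84

Shared key K = 30^13 mod 277.
30^1 ≡ 30 (mod 277)
30^2 = (30^1)^2 ≡ 30^2 = 900 ≡ 69 (mod 277)
30^4 = (30^2)^2 ≡ 69^2 = 4761 ≡ 52 (mod 277)
30^8 = (30^4)^2 ≡ 52^2 = 2704 ≡ 211 (mod 277)
30^13 = 30^8 · 30^4 · 30^1 ≡ 211 · 52 · 30 ≡ 84 (mod 277).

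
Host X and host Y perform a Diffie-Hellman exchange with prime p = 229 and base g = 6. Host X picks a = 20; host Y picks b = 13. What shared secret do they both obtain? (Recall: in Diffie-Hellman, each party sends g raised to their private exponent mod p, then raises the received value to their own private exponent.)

55

Host X sends A = g^a mod p = 6^20 mod 229.
6^1 ≡ 6 (mod 229)
6^2 = (6^1)^2 ≡ 6^2 = 36 ≡ 36 (mod 229)
6^4 = (6^2)^2 ≡ 36^2 = 1296 ≡ 151 (mod 229)
6^8 = (6^4)^2 ≡ 151^2 = 22801 ≡ 130 (mod 229)
6^16 = (6^8)^2 ≡ 130^2 = 16900 ≡ 183 (mod 229)
6^20 = 6^16 · 6^4 ≡ 183 · 151 ≡ 153 (mod 229).
So A = 153. Host Y then computes K = A^b mod p = 153^13 mod 229.
153^1 ≡ 153 (mod 229)
153^2 = (153^1)^2 ≡ 153^2 = 23409 ≡ 51 (mod 229)
153^4 = (153^2)^2 ≡ 51^2 = 2601 ≡ 82 (mod 229)
153^8 = (153^4)^2 ≡ 82^2 = 6724 ≡ 83 (mod 229)
153^13 = 153^8 · 153^4 · 153^1 ≡ 83 · 82 · 153 ≡ 55 (mod 229).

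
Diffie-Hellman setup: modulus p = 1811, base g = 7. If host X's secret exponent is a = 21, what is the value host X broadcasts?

1444

Public value = 7^{21} \pmod{1811}.
7^1 ≡ 7 (mod 1811)
7^2 = (7^1)^2 ≡ 7^2 = 49 ≡ 49 (mod 1811)
7^4 = (7^2)^2 ≡ 49^2 = 2401 ≡ 590 (mod 1811)
7^8 = (7^4)^2 ≡ 590^2 = 348100 ≡ 388 (mod 1811)
7^16 = (7^8)^2 ≡ 388^2 = 150544 ≡ 231 (mod 1811)
7^21 = 7^16 · 7^4 · 7^1 ≡ 231 · 590 · 7 ≡ 1444 (mod 1811).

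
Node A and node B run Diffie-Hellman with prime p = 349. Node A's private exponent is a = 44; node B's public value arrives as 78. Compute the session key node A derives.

207

Shared key K = 78^44 mod 349.
78^1 ≡ 78 (mod 349)
78^2 = (78^1)^2 ≡ 78^2 = 6084 ≡ 151 (mod 349)
78^4 = (78^2)^2 ≡ 151^2 = 22801 ≡ 116 (mod 349)
78^8 = (78^4)^2 ≡ 116^2 = 13456 ≡ 194 (mod 349)
78^16 = (78^8)^2 ≡ 194^2 = 37636 ≡ 293 (mod 349)
78^32 = (78^16)^2 ≡ 293^2 = 85849 ≡ 344 (mod 349)
78^44 = 78^32 · 78^8 · 78^4 ≡ 344 · 194 · 116 ≡ 207 (mod 349).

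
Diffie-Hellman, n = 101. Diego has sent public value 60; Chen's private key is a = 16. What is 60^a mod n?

95

Shared key K = 60^16 mod 101.
60^1 ≡ 60 (mod 101)
60^2 = (60^1)^2 ≡ 60^2 = 3600 ≡ 65 (mod 101)
60^4 = (60^2)^2 ≡ 65^2 = 4225 ≡ 84 (mod 101)
60^8 = (60^4)^2 ≡ 84^2 = 7056 ≡ 87 (mod 101)
60^16 = (60^8)^2 ≡ 87^2 = 7569 ≡ 95 (mod 101)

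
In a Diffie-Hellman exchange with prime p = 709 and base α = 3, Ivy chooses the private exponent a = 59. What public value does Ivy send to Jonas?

Public value = 3^59 (mod 709).
3^1 ≡ 3 (mod 709)
3^2 = (3^1)^2 ≡ 3^2 = 9 ≡ 9 (mod 709)
3^4 = (3^2)^2 ≡ 9^2 = 81 ≡ 81 (mod 709)
3^8 = (3^4)^2 ≡ 81^2 = 6561 ≡ 180 (mod 709)
3^16 = (3^8)^2 ≡ 180^2 = 32400 ≡ 495 (mod 709)
3^32 = (3^16)^2 ≡ 495^2 = 245025 ≡ 420 (mod 709)
3^59 = 3^32 · 3^16 · 3^8 · 3^2 · 3^1 ≡ 420 · 495 · 180 · 9 · 3 ≡ 227 (mod 709).

227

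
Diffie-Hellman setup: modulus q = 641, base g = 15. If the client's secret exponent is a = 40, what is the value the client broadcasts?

Public value = 15^40 mod 641.
15^1 ≡ 15 (mod 641)
15^2 = (15^1)^2 ≡ 15^2 = 225 ≡ 225 (mod 641)
15^4 = (15^2)^2 ≡ 225^2 = 50625 ≡ 627 (mod 641)
15^8 = (15^4)^2 ≡ 627^2 = 393129 ≡ 196 (mod 641)
15^16 = (15^8)^2 ≡ 196^2 = 38416 ≡ 597 (mod 641)
15^32 = (15^16)^2 ≡ 597^2 = 356409 ≡ 13 (mod 641)
15^40 = 15^32 · 15^8 ≡ 13 · 196 ≡ 625 (mod 641).

625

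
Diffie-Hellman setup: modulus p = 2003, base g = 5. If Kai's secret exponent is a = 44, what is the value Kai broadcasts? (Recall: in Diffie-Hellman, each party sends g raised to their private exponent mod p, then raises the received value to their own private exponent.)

1787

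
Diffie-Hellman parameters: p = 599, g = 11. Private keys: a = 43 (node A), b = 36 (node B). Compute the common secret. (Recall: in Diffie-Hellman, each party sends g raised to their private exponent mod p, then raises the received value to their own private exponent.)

Node A sends A = g^a mod p = 11^43 mod 599.
11^1 ≡ 11 (mod 599)
11^2 = (11^1)^2 ≡ 11^2 = 121 ≡ 121 (mod 599)
11^4 = (11^2)^2 ≡ 121^2 = 14641 ≡ 265 (mod 599)
11^8 = (11^4)^2 ≡ 265^2 = 70225 ≡ 142 (mod 599)
11^16 = (11^8)^2 ≡ 142^2 = 20164 ≡ 397 (mod 599)
11^32 = (11^16)^2 ≡ 397^2 = 157609 ≡ 72 (mod 599)
11^43 = 11^32 · 11^8 · 11^2 · 11^1 ≡ 72 · 142 · 121 · 11 ≡ 62 (mod 599).
So A = 62. Node B then computes K = A^b mod p = 62^36 mod 599.
62^1 ≡ 62 (mod 599)
62^2 = (62^1)^2 ≡ 62^2 = 3844 ≡ 250 (mod 599)
62^4 = (62^2)^2 ≡ 250^2 = 62500 ≡ 204 (mod 599)
62^8 = (62^4)^2 ≡ 204^2 = 41616 ≡ 285 (mod 599)
62^16 = (62^8)^2 ≡ 285^2 = 81225 ≡ 360 (mod 599)
62^32 = (62^16)^2 ≡ 360^2 = 129600 ≡ 216 (mod 599)
62^36 = 62^32 · 62^4 ≡ 216 · 204 ≡ 337 (mod 599).

337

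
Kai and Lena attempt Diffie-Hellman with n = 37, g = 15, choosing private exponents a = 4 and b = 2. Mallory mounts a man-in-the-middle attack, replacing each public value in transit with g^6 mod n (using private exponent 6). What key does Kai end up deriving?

10

Kai receives Mallory's public value M = 15^6 mod 37 instead of the honest one.
15^1 ≡ 15 (mod 37)
15^2 = (15^1)^2 ≡ 15^2 = 225 ≡ 3 (mod 37)
15^4 = (15^2)^2 ≡ 3^2 = 9 ≡ 9 (mod 37)
15^6 = 15^4 · 15^2 ≡ 9 · 3 ≡ 27 (mod 37).
So M = 27. Kai computes K = M^4 mod 37.
27^1 ≡ 27 (mod 37)
27^2 = (27^1)^2 ≡ 27^2 = 729 ≡ 26 (mod 37)
27^4 = (27^2)^2 ≡ 26^2 = 676 ≡ 10 (mod 37)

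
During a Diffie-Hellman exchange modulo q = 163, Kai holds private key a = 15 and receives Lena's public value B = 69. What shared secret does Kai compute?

25

Shared key K = 69^15 mod 163.
69^1 ≡ 69 (mod 163)
69^2 = (69^1)^2 ≡ 69^2 = 4761 ≡ 34 (mod 163)
69^4 = (69^2)^2 ≡ 34^2 = 1156 ≡ 15 (mod 163)
69^8 = (69^4)^2 ≡ 15^2 = 225 ≡ 62 (mod 163)
69^15 = 69^8 · 69^4 · 69^2 · 69^1 ≡ 62 · 15 · 34 · 69 ≡ 25 (mod 163).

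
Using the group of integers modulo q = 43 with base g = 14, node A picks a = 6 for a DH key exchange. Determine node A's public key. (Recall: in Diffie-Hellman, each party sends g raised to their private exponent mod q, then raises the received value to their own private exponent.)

Public value = 14^6 (mod 43).
14^1 ≡ 14 (mod 43)
14^2 = (14^1)^2 ≡ 14^2 = 196 ≡ 24 (mod 43)
14^4 = (14^2)^2 ≡ 24^2 = 576 ≡ 17 (mod 43)
14^6 = 14^4 · 14^2 ≡ 17 · 24 ≡ 21 (mod 43).

21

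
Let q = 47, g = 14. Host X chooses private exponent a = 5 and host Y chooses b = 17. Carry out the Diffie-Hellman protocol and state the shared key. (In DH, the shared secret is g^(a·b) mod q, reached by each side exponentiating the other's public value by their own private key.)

2

Host X sends A = g^a mod q = 14^5 mod 47.
14^1 ≡ 14 (mod 47)
14^2 = (14^1)^2 ≡ 14^2 = 196 ≡ 8 (mod 47)
14^4 = (14^2)^2 ≡ 8^2 = 64 ≡ 17 (mod 47)
14^5 = 14^4 · 14^1 ≡ 17 · 14 ≡ 3 (mod 47).
So A = 3. Host Y then computes K = A^b mod q = 3^17 mod 47.
3^1 ≡ 3 (mod 47)
3^2 = (3^1)^2 ≡ 3^2 = 9 ≡ 9 (mod 47)
3^4 = (3^2)^2 ≡ 9^2 = 81 ≡ 34 (mod 47)
3^8 = (3^4)^2 ≡ 34^2 = 1156 ≡ 28 (mod 47)
3^16 = (3^8)^2 ≡ 28^2 = 784 ≡ 32 (mod 47)
3^17 = 3^16 · 3^1 ≡ 32 · 3 ≡ 2 (mod 47).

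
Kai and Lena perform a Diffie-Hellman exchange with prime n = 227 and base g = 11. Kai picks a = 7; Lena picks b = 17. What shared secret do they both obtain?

53

Kai sends A = g^a mod n = 11^7 mod 227.
11^1 ≡ 11 (mod 227)
11^2 = (11^1)^2 ≡ 11^2 = 121 ≡ 121 (mod 227)
11^4 = (11^2)^2 ≡ 121^2 = 14641 ≡ 113 (mod 227)
11^7 = 11^4 · 11^2 · 11^1 ≡ 113 · 121 · 11 ≡ 129 (mod 227).
So A = 129. Lena then computes K = A^b mod n = 129^17 mod 227.
129^1 ≡ 129 (mod 227)
129^2 = (129^1)^2 ≡ 129^2 = 16641 ≡ 70 (mod 227)
129^4 = (129^2)^2 ≡ 70^2 = 4900 ≡ 133 (mod 227)
129^8 = (129^4)^2 ≡ 133^2 = 17689 ≡ 210 (mod 227)
129^16 = (129^8)^2 ≡ 210^2 = 44100 ≡ 62 (mod 227)
129^17 = 129^16 · 129^1 ≡ 62 · 129 ≡ 53 (mod 227).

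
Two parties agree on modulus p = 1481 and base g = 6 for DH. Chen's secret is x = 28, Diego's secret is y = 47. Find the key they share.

Diego sends B = g^y mod p = 6^47 mod 1481.
6^1 ≡ 6 (mod 1481)
6^2 = (6^1)^2 ≡ 6^2 = 36 ≡ 36 (mod 1481)
6^4 = (6^2)^2 ≡ 36^2 = 1296 ≡ 1296 (mod 1481)
6^8 = (6^4)^2 ≡ 1296^2 = 1679616 ≡ 162 (mod 1481)
6^16 = (6^8)^2 ≡ 162^2 = 26244 ≡ 1067 (mod 1481)
6^32 = (6^16)^2 ≡ 1067^2 = 1138489 ≡ 1081 (mod 1481)
6^47 = 6^32 · 6^8 · 6^4 · 6^2 · 6^1 ≡ 1081 · 162 · 1296 · 36 · 6 ≡ 942 (mod 1481).
So B = 942. Chen then computes K = B^x mod p = 942^28 mod 1481.
942^1 ≡ 942 (mod 1481)
942^2 = (942^1)^2 ≡ 942^2 = 887364 ≡ 245 (mod 1481)
942^4 = (942^2)^2 ≡ 245^2 = 60025 ≡ 785 (mod 1481)
942^8 = (942^4)^2 ≡ 785^2 = 616225 ≡ 129 (mod 1481)
942^16 = (942^8)^2 ≡ 129^2 = 16641 ≡ 350 (mod 1481)
942^28 = 942^16 · 942^8 · 942^4 ≡ 350 · 129 · 785 ≡ 939 (mod 1481).

939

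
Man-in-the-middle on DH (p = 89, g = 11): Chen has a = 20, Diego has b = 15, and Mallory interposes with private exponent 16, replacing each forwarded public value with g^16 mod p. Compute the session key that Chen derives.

78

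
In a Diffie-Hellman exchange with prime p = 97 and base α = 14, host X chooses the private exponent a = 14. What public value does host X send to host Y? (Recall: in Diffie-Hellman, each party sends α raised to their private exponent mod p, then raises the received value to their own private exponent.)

31

Public value = 14^14 (mod 97).
14^1 ≡ 14 (mod 97)
14^2 = (14^1)^2 ≡ 14^2 = 196 ≡ 2 (mod 97)
14^4 = (14^2)^2 ≡ 2^2 = 4 ≡ 4 (mod 97)
14^8 = (14^4)^2 ≡ 4^2 = 16 ≡ 16 (mod 97)
14^14 = 14^8 · 14^4 · 14^2 ≡ 16 · 4 · 2 ≡ 31 (mod 97).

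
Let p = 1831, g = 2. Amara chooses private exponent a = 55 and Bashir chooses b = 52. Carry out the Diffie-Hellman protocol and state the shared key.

734

Bashir sends B = g^b mod p = 2^52 mod 1831.
2^1 ≡ 2 (mod 1831)
2^2 = (2^1)^2 ≡ 2^2 = 4 ≡ 4 (mod 1831)
2^4 = (2^2)^2 ≡ 4^2 = 16 ≡ 16 (mod 1831)
2^8 = (2^4)^2 ≡ 16^2 = 256 ≡ 256 (mod 1831)
2^16 = (2^8)^2 ≡ 256^2 = 65536 ≡ 1451 (mod 1831)
2^32 = (2^16)^2 ≡ 1451^2 = 2105401 ≡ 1582 (mod 1831)
2^52 = 2^32 · 2^16 · 2^4 ≡ 1582 · 1451 · 16 ≡ 1514 (mod 1831).
So B = 1514. Amara then computes K = B^a mod p = 1514^55 mod 1831.
1514^1 ≡ 1514 (mod 1831)
1514^2 = (1514^1)^2 ≡ 1514^2 = 2292196 ≡ 1615 (mod 1831)
1514^4 = (1514^2)^2 ≡ 1615^2 = 2608225 ≡ 881 (mod 1831)
1514^8 = (1514^4)^2 ≡ 881^2 = 776161 ≡ 1648 (mod 1831)
1514^16 = (1514^8)^2 ≡ 1648^2 = 2715904 ≡ 531 (mod 1831)
1514^32 = (1514^16)^2 ≡ 531^2 = 281961 ≡ 1818 (mod 1831)
1514^55 = 1514^32 · 1514^16 · 1514^4 · 1514^2 · 1514^1 ≡ 1818 · 531 · 881 · 1615 · 1514 ≡ 734 (mod 1831).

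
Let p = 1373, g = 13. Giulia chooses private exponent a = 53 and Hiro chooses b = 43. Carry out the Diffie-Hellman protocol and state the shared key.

Hiro sends B = g^b mod p = 13^43 mod 1373.
13^1 ≡ 13 (mod 1373)
13^2 = (13^1)^2 ≡ 13^2 = 169 ≡ 169 (mod 1373)
13^4 = (13^2)^2 ≡ 169^2 = 28561 ≡ 1101 (mod 1373)
13^8 = (13^4)^2 ≡ 1101^2 = 1212201 ≡ 1215 (mod 1373)
13^16 = (13^8)^2 ≡ 1215^2 = 1476225 ≡ 250 (mod 1373)
13^32 = (13^16)^2 ≡ 250^2 = 62500 ≡ 715 (mod 1373)
13^43 = 13^32 · 13^8 · 13^2 · 13^1 ≡ 715 · 1215 · 169 · 13 ≡ 747 (mod 1373).
So B = 747. Giulia then computes K = B^a mod p = 747^53 mod 1373.
747^1 ≡ 747 (mod 1373)
747^2 = (747^1)^2 ≡ 747^2 = 558009 ≡ 571 (mod 1373)
747^4 = (747^2)^2 ≡ 571^2 = 326041 ≡ 640 (mod 1373)
747^8 = (747^4)^2 ≡ 640^2 = 409600 ≡ 446 (mod 1373)
747^16 = (747^8)^2 ≡ 446^2 = 198916 ≡ 1204 (mod 1373)
747^32 = (747^16)^2 ≡ 1204^2 = 1449616 ≡ 1101 (mod 1373)
747^53 = 747^32 · 747^16 · 747^4 · 747^1 ≡ 1101 · 1204 · 640 · 747 ≡ 648 (mod 1373).

648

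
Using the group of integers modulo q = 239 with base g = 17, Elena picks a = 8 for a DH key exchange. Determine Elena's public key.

Public value = 17^8 mod 239.
17^1 ≡ 17 (mod 239)
17^2 = (17^1)^2 ≡ 17^2 = 289 ≡ 50 (mod 239)
17^4 = (17^2)^2 ≡ 50^2 = 2500 ≡ 110 (mod 239)
17^8 = (17^4)^2 ≡ 110^2 = 12100 ≡ 150 (mod 239)

150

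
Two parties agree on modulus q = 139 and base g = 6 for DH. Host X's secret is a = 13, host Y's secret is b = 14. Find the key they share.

Host Y sends B = g^b mod q = 6^14 mod 139.
6^1 ≡ 6 (mod 139)
6^2 = (6^1)^2 ≡ 6^2 = 36 ≡ 36 (mod 139)
6^4 = (6^2)^2 ≡ 36^2 = 1296 ≡ 45 (mod 139)
6^8 = (6^4)^2 ≡ 45^2 = 2025 ≡ 79 (mod 139)
6^14 = 6^8 · 6^4 · 6^2 ≡ 79 · 45 · 36 ≡ 100 (mod 139).
So B = 100. Host X then computes K = B^a mod q = 100^13 mod 139.
100^1 ≡ 100 (mod 139)
100^2 = (100^1)^2 ≡ 100^2 = 10000 ≡ 131 (mod 139)
100^4 = (100^2)^2 ≡ 131^2 = 17161 ≡ 64 (mod 139)
100^8 = (100^4)^2 ≡ 64^2 = 4096 ≡ 65 (mod 139)
100^13 = 100^8 · 100^4 · 100^1 ≡ 65 · 64 · 100 ≡ 112 (mod 139).

112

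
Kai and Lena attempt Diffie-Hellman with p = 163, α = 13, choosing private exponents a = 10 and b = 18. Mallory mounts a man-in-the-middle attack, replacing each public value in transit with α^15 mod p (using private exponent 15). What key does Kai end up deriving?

133

Kai receives Mallory's public value M = 13^15 mod 163 instead of the honest one.
13^1 ≡ 13 (mod 163)
13^2 = (13^1)^2 ≡ 13^2 = 169 ≡ 6 (mod 163)
13^4 = (13^2)^2 ≡ 6^2 = 36 ≡ 36 (mod 163)
13^8 = (13^4)^2 ≡ 36^2 = 1296 ≡ 155 (mod 163)
13^15 = 13^8 · 13^4 · 13^2 · 13^1 ≡ 155 · 36 · 6 · 13 ≡ 30 (mod 163).
So M = 30. Kai computes K = M^10 mod 163.
30^1 ≡ 30 (mod 163)
30^2 = (30^1)^2 ≡ 30^2 = 900 ≡ 85 (mod 163)
30^4 = (30^2)^2 ≡ 85^2 = 7225 ≡ 53 (mod 163)
30^8 = (30^4)^2 ≡ 53^2 = 2809 ≡ 38 (mod 163)
30^10 = 30^8 · 30^2 ≡ 38 · 85 ≡ 133 (mod 163).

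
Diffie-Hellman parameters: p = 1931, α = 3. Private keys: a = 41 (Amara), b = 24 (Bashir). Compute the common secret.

Bashir sends B = α^b mod p = 3^24 mod 1931.
3^1 ≡ 3 (mod 1931)
3^2 = (3^1)^2 ≡ 3^2 = 9 ≡ 9 (mod 1931)
3^4 = (3^2)^2 ≡ 9^2 = 81 ≡ 81 (mod 1931)
3^8 = (3^4)^2 ≡ 81^2 = 6561 ≡ 768 (mod 1931)
3^16 = (3^8)^2 ≡ 768^2 = 589824 ≡ 869 (mod 1931)
3^24 = 3^16 · 3^8 ≡ 869 · 768 ≡ 1197 (mod 1931).
So B = 1197. Amara then computes K = B^a mod p = 1197^41 mod 1931.
1197^1 ≡ 1197 (mod 1931)
1197^2 = (1197^1)^2 ≡ 1197^2 = 1432809 ≡ 7 (mod 1931)
1197^4 = (1197^2)^2 ≡ 7^2 = 49 ≡ 49 (mod 1931)
1197^8 = (1197^4)^2 ≡ 49^2 = 2401 ≡ 470 (mod 1931)
1197^16 = (1197^8)^2 ≡ 470^2 = 220900 ≡ 766 (mod 1931)
1197^32 = (1197^16)^2 ≡ 766^2 = 586756 ≡ 1663 (mod 1931)
1197^41 = 1197^32 · 1197^8 · 1197^1 ≡ 1663 · 470 · 1197 ≡ 291 (mod 1931).

291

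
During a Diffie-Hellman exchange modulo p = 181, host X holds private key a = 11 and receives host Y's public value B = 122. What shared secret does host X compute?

122

Shared key K = 122^11 mod 181.
122^1 ≡ 122 (mod 181)
122^2 = (122^1)^2 ≡ 122^2 = 14884 ≡ 42 (mod 181)
122^4 = (122^2)^2 ≡ 42^2 = 1764 ≡ 135 (mod 181)
122^8 = (122^4)^2 ≡ 135^2 = 18225 ≡ 125 (mod 181)
122^11 = 122^8 · 122^2 · 122^1 ≡ 125 · 42 · 122 ≡ 122 (mod 181).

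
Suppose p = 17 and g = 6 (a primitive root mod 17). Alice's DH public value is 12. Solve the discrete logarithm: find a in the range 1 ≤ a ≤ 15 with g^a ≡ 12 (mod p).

Try successive powers of 6 modulo 17:
6^1 ≡ 6
6^2 ≡ 2
6^3 ≡ 12
Found: a = 3.

3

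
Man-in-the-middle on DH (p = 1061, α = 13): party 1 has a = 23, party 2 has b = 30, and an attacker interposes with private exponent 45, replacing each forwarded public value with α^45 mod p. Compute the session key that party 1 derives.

1002

Party 1 receives an attacker's public value M = 13^45 mod 1061 instead of the honest one.
13^1 ≡ 13 (mod 1061)
13^2 = (13^1)^2 ≡ 13^2 = 169 ≡ 169 (mod 1061)
13^4 = (13^2)^2 ≡ 169^2 = 28561 ≡ 975 (mod 1061)
13^8 = (13^4)^2 ≡ 975^2 = 950625 ≡ 1030 (mod 1061)
13^16 = (13^8)^2 ≡ 1030^2 = 1060900 ≡ 961 (mod 1061)
13^32 = (13^16)^2 ≡ 961^2 = 923521 ≡ 451 (mod 1061)
13^45 = 13^32 · 13^8 · 13^4 · 13^1 ≡ 451 · 1030 · 975 · 13 ≡ 106 (mod 1061).
So M = 106. Party 1 computes K = M^23 mod 1061.
106^1 ≡ 106 (mod 1061)
106^2 = (106^1)^2 ≡ 106^2 = 11236 ≡ 626 (mod 1061)
106^4 = (106^2)^2 ≡ 626^2 = 391876 ≡ 367 (mod 1061)
106^8 = (106^4)^2 ≡ 367^2 = 134689 ≡ 1003 (mod 1061)
106^16 = (106^8)^2 ≡ 1003^2 = 1006009 ≡ 181 (mod 1061)
106^23 = 106^16 · 106^4 · 106^2 · 106^1 ≡ 181 · 367 · 626 · 106 ≡ 1002 (mod 1061).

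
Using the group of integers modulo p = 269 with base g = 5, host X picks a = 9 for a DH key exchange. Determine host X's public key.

Public value = 5^9 (mod 269).
5^1 ≡ 5 (mod 269)
5^2 = (5^1)^2 ≡ 5^2 = 25 ≡ 25 (mod 269)
5^4 = (5^2)^2 ≡ 25^2 = 625 ≡ 87 (mod 269)
5^8 = (5^4)^2 ≡ 87^2 = 7569 ≡ 37 (mod 269)
5^9 = 5^8 · 5^1 ≡ 37 · 5 ≡ 185 (mod 269).

185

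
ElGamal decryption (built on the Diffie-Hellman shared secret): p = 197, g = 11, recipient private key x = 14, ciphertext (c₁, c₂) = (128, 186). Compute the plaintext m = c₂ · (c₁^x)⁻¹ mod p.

Shared mask s = c₁^x mod p = 128^14 mod 197.
128^1 ≡ 128 (mod 197)
128^2 = (128^1)^2 ≡ 128^2 = 16384 ≡ 33 (mod 197)
128^4 = (128^2)^2 ≡ 33^2 = 1089 ≡ 104 (mod 197)
128^8 = (128^4)^2 ≡ 104^2 = 10816 ≡ 178 (mod 197)
128^14 = 128^8 · 128^4 · 128^2 ≡ 178 · 104 · 33 ≡ 196 (mod 197).
So s = 196; s⁻¹ ≡ 196 (mod 197).
m = c₂ · s⁻¹ mod 197 = 186 · 196 mod 197 = 11.

11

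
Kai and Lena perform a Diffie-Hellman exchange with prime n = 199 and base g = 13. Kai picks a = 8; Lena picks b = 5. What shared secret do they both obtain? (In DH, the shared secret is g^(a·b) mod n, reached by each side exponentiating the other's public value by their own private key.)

Lena sends B = g^b mod n = 13^5 mod 199.
13^1 ≡ 13 (mod 199)
13^2 = (13^1)^2 ≡ 13^2 = 169 ≡ 169 (mod 199)
13^4 = (13^2)^2 ≡ 169^2 = 28561 ≡ 104 (mod 199)
13^5 = 13^4 · 13^1 ≡ 104 · 13 ≡ 158 (mod 199).
So B = 158. Kai then computes K = B^a mod n = 158^8 mod 199.
158^1 ≡ 158 (mod 199)
158^2 = (158^1)^2 ≡ 158^2 = 24964 ≡ 89 (mod 199)
158^4 = (158^2)^2 ≡ 89^2 = 7921 ≡ 160 (mod 199)
158^8 = (158^4)^2 ≡ 160^2 = 25600 ≡ 128 (mod 199)

128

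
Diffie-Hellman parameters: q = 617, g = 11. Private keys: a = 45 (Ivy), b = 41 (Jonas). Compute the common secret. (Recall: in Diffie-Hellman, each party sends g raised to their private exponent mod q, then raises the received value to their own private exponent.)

229

Jonas sends B = g^b mod q = 11^41 mod 617.
11^1 ≡ 11 (mod 617)
11^2 = (11^1)^2 ≡ 11^2 = 121 ≡ 121 (mod 617)
11^4 = (11^2)^2 ≡ 121^2 = 14641 ≡ 450 (mod 617)
11^8 = (11^4)^2 ≡ 450^2 = 202500 ≡ 124 (mod 617)
11^16 = (11^8)^2 ≡ 124^2 = 15376 ≡ 568 (mod 617)
11^32 = (11^16)^2 ≡ 568^2 = 322624 ≡ 550 (mod 617)
11^41 = 11^32 · 11^8 · 11^1 ≡ 550 · 124 · 11 ≡ 545 (mod 617).
So B = 545. Ivy then computes K = B^a mod q = 545^45 mod 617.
545^1 ≡ 545 (mod 617)
545^2 = (545^1)^2 ≡ 545^2 = 297025 ≡ 248 (mod 617)
545^4 = (545^2)^2 ≡ 248^2 = 61504 ≡ 421 (mod 617)
545^8 = (545^4)^2 ≡ 421^2 = 177241 ≡ 162 (mod 617)
545^16 = (545^8)^2 ≡ 162^2 = 26244 ≡ 330 (mod 617)
545^32 = (545^16)^2 ≡ 330^2 = 108900 ≡ 308 (mod 617)
545^45 = 545^32 · 545^8 · 545^4 · 545^1 ≡ 308 · 162 · 421 · 545 ≡ 229 (mod 617).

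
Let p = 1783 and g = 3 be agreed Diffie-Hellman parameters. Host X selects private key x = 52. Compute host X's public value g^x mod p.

Public value = 3^52 mod 1783.
3^1 ≡ 3 (mod 1783)
3^2 = (3^1)^2 ≡ 3^2 = 9 ≡ 9 (mod 1783)
3^4 = (3^2)^2 ≡ 9^2 = 81 ≡ 81 (mod 1783)
3^8 = (3^4)^2 ≡ 81^2 = 6561 ≡ 1212 (mod 1783)
3^16 = (3^8)^2 ≡ 1212^2 = 1468944 ≡ 1535 (mod 1783)
3^32 = (3^16)^2 ≡ 1535^2 = 2356225 ≡ 882 (mod 1783)
3^52 = 3^32 · 3^16 · 3^4 ≡ 882 · 1535 · 81 ≡ 55 (mod 1783).

55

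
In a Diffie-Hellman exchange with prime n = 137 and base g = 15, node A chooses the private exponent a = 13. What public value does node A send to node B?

78

Public value = 15^{13} \pmod{137}.
15^1 ≡ 15 (mod 137)
15^2 = (15^1)^2 ≡ 15^2 = 225 ≡ 88 (mod 137)
15^4 = (15^2)^2 ≡ 88^2 = 7744 ≡ 72 (mod 137)
15^8 = (15^4)^2 ≡ 72^2 = 5184 ≡ 115 (mod 137)
15^13 = 15^8 · 15^4 · 15^1 ≡ 115 · 72 · 15 ≡ 78 (mod 137).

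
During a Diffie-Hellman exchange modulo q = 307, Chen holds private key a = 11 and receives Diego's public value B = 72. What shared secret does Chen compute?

Shared key K = 72^11 mod 307.
72^1 ≡ 72 (mod 307)
72^2 = (72^1)^2 ≡ 72^2 = 5184 ≡ 272 (mod 307)
72^4 = (72^2)^2 ≡ 272^2 = 73984 ≡ 304 (mod 307)
72^8 = (72^4)^2 ≡ 304^2 = 92416 ≡ 9 (mod 307)
72^11 = 72^8 · 72^2 · 72^1 ≡ 9 · 272 · 72 ≡ 38 (mod 307).

38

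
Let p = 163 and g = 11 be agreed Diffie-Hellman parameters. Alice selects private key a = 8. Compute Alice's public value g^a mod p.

26

Public value = 11^8 mod 163.
11^1 ≡ 11 (mod 163)
11^2 = (11^1)^2 ≡ 11^2 = 121 ≡ 121 (mod 163)
11^4 = (11^2)^2 ≡ 121^2 = 14641 ≡ 134 (mod 163)
11^8 = (11^4)^2 ≡ 134^2 = 17956 ≡ 26 (mod 163)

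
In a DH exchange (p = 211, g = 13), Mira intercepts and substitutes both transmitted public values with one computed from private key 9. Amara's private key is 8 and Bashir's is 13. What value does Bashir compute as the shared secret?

96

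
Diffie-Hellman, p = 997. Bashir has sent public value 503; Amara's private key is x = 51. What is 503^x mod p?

Shared key K = 503^51 mod 997.
503^1 ≡ 503 (mod 997)
503^2 = (503^1)^2 ≡ 503^2 = 253009 ≡ 768 (mod 997)
503^4 = (503^2)^2 ≡ 768^2 = 589824 ≡ 597 (mod 997)
503^8 = (503^4)^2 ≡ 597^2 = 356409 ≡ 480 (mod 997)
503^16 = (503^8)^2 ≡ 480^2 = 230400 ≡ 93 (mod 997)
503^32 = (503^16)^2 ≡ 93^2 = 8649 ≡ 673 (mod 997)
503^51 = 503^32 · 503^16 · 503^2 · 503^1 ≡ 673 · 93 · 768 · 503 ≡ 458 (mod 997).

458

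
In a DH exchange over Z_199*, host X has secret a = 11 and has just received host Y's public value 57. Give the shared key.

175

Shared key K = 57^11 mod 199.
57^1 ≡ 57 (mod 199)
57^2 = (57^1)^2 ≡ 57^2 = 3249 ≡ 65 (mod 199)
57^4 = (57^2)^2 ≡ 65^2 = 4225 ≡ 46 (mod 199)
57^8 = (57^4)^2 ≡ 46^2 = 2116 ≡ 126 (mod 199)
57^11 = 57^8 · 57^2 · 57^1 ≡ 126 · 65 · 57 ≡ 175 (mod 199).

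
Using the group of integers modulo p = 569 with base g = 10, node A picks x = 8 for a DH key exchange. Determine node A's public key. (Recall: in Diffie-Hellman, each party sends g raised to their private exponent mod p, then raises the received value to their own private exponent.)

526

Public value = 10^8 mod 569.
10^1 ≡ 10 (mod 569)
10^2 = (10^1)^2 ≡ 10^2 = 100 ≡ 100 (mod 569)
10^4 = (10^2)^2 ≡ 100^2 = 10000 ≡ 327 (mod 569)
10^8 = (10^4)^2 ≡ 327^2 = 106929 ≡ 526 (mod 569)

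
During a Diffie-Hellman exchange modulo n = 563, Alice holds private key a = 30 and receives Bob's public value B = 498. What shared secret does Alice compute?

379

Shared key K = 498^30 mod 563.
498^1 ≡ 498 (mod 563)
498^2 = (498^1)^2 ≡ 498^2 = 248004 ≡ 284 (mod 563)
498^4 = (498^2)^2 ≡ 284^2 = 80656 ≡ 147 (mod 563)
498^8 = (498^4)^2 ≡ 147^2 = 21609 ≡ 215 (mod 563)
498^16 = (498^8)^2 ≡ 215^2 = 46225 ≡ 59 (mod 563)
498^30 = 498^16 · 498^8 · 498^4 · 498^2 ≡ 59 · 215 · 147 · 284 ≡ 379 (mod 563).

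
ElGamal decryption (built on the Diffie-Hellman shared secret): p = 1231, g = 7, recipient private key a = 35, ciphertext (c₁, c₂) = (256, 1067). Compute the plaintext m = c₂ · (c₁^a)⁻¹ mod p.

335

Shared mask s = c₁^a mod p = 256^35 mod 1231.
256^1 ≡ 256 (mod 1231)
256^2 = (256^1)^2 ≡ 256^2 = 65536 ≡ 293 (mod 1231)
256^4 = (256^2)^2 ≡ 293^2 = 85849 ≡ 910 (mod 1231)
256^8 = (256^4)^2 ≡ 910^2 = 828100 ≡ 868 (mod 1231)
256^16 = (256^8)^2 ≡ 868^2 = 753424 ≡ 52 (mod 1231)
256^32 = (256^16)^2 ≡ 52^2 = 2704 ≡ 242 (mod 1231)
256^35 = 256^32 · 256^2 · 256^1 ≡ 242 · 293 · 256 ≡ 841 (mod 1231).
So s = 841; s⁻¹ ≡ 666 (mod 1231).
m = c₂ · s⁻¹ mod 1231 = 1067 · 666 mod 1231 = 335.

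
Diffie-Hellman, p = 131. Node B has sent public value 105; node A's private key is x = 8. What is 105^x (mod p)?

77

Shared key K = 105^8 mod 131.
105^1 ≡ 105 (mod 131)
105^2 = (105^1)^2 ≡ 105^2 = 11025 ≡ 21 (mod 131)
105^4 = (105^2)^2 ≡ 21^2 = 441 ≡ 48 (mod 131)
105^8 = (105^4)^2 ≡ 48^2 = 2304 ≡ 77 (mod 131)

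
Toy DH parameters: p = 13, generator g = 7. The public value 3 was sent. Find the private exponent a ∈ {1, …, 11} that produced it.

Try successive powers of 7 modulo 13:
7^1 ≡ 7
7^2 ≡ 10
7^3 ≡ 5
7^4 ≡ 9
7^5 ≡ 11
7^6 ≡ 12
7^7 ≡ 6
7^8 ≡ 3
Found: a = 8.

8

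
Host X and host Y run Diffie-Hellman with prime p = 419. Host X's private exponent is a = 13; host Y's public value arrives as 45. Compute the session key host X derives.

368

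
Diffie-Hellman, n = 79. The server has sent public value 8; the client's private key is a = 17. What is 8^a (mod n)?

Shared key K = 8^17 mod 79.
8^1 ≡ 8 (mod 79)
8^2 = (8^1)^2 ≡ 8^2 = 64 ≡ 64 (mod 79)
8^4 = (8^2)^2 ≡ 64^2 = 4096 ≡ 67 (mod 79)
8^8 = (8^4)^2 ≡ 67^2 = 4489 ≡ 65 (mod 79)
8^16 = (8^8)^2 ≡ 65^2 = 4225 ≡ 38 (mod 79)
8^17 = 8^16 · 8^1 ≡ 38 · 8 ≡ 67 (mod 79).

67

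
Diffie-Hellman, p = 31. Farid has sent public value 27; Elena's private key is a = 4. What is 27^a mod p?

8

Shared key K = 27^4 mod 31.
27^1 ≡ 27 (mod 31)
27^2 = (27^1)^2 ≡ 27^2 = 729 ≡ 16 (mod 31)
27^4 = (27^2)^2 ≡ 16^2 = 256 ≡ 8 (mod 31)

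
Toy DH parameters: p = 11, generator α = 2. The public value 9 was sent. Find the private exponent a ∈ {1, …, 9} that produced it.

Try successive powers of 2 modulo 11:
2^1 ≡ 2
2^2 ≡ 4
2^3 ≡ 8
2^4 ≡ 5
2^5 ≡ 10
2^6 ≡ 9
Found: a = 6.

6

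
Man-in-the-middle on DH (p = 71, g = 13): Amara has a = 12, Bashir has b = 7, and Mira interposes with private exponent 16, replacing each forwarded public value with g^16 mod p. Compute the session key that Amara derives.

Amara receives Mira's public value M = 13^16 mod 71 instead of the honest one.
13^1 ≡ 13 (mod 71)
13^2 = (13^1)^2 ≡ 13^2 = 169 ≡ 27 (mod 71)
13^4 = (13^2)^2 ≡ 27^2 = 729 ≡ 19 (mod 71)
13^8 = (13^4)^2 ≡ 19^2 = 361 ≡ 6 (mod 71)
13^16 = (13^8)^2 ≡ 6^2 = 36 ≡ 36 (mod 71)
So M = 36. Amara computes K = M^12 mod 71.
36^1 ≡ 36 (mod 71)
36^2 = (36^1)^2 ≡ 36^2 = 1296 ≡ 18 (mod 71)
36^4 = (36^2)^2 ≡ 18^2 = 324 ≡ 40 (mod 71)
36^8 = (36^4)^2 ≡ 40^2 = 1600 ≡ 38 (mod 71)
36^12 = 36^8 · 36^4 ≡ 38 · 40 ≡ 29 (mod 71).

29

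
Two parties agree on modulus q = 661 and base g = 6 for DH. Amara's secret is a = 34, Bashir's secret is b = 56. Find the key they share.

Bashir sends B = g^b mod q = 6^56 mod 661.
6^1 ≡ 6 (mod 661)
6^2 = (6^1)^2 ≡ 6^2 = 36 ≡ 36 (mod 661)
6^4 = (6^2)^2 ≡ 36^2 = 1296 ≡ 635 (mod 661)
6^8 = (6^4)^2 ≡ 635^2 = 403225 ≡ 15 (mod 661)
6^16 = (6^8)^2 ≡ 15^2 = 225 ≡ 225 (mod 661)
6^32 = (6^16)^2 ≡ 225^2 = 50625 ≡ 389 (mod 661)
6^56 = 6^32 · 6^16 · 6^8 ≡ 389 · 225 · 15 ≡ 129 (mod 661).
So B = 129. Amara then computes K = B^a mod q = 129^34 mod 661.
129^1 ≡ 129 (mod 661)
129^2 = (129^1)^2 ≡ 129^2 = 16641 ≡ 116 (mod 661)
129^4 = (129^2)^2 ≡ 116^2 = 13456 ≡ 236 (mod 661)
129^8 = (129^4)^2 ≡ 236^2 = 55696 ≡ 172 (mod 661)
129^16 = (129^8)^2 ≡ 172^2 = 29584 ≡ 500 (mod 661)
129^32 = (129^16)^2 ≡ 500^2 = 250000 ≡ 142 (mod 661)
129^34 = 129^32 · 129^2 ≡ 142 · 116 ≡ 608 (mod 661).

608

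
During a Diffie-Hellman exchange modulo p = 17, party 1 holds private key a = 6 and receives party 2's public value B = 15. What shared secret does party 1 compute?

Shared key K = 15^6 mod 17.
15^1 ≡ 15 (mod 17)
15^2 = (15^1)^2 ≡ 15^2 = 225 ≡ 4 (mod 17)
15^4 = (15^2)^2 ≡ 4^2 = 16 ≡ 16 (mod 17)
15^6 = 15^4 · 15^2 ≡ 16 · 4 ≡ 13 (mod 17).

13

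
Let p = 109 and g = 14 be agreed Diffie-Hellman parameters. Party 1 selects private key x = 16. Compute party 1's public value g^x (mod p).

7

Public value = 14^16 (mod 109).
14^1 ≡ 14 (mod 109)
14^2 = (14^1)^2 ≡ 14^2 = 196 ≡ 87 (mod 109)
14^4 = (14^2)^2 ≡ 87^2 = 7569 ≡ 48 (mod 109)
14^8 = (14^4)^2 ≡ 48^2 = 2304 ≡ 15 (mod 109)
14^16 = (14^8)^2 ≡ 15^2 = 225 ≡ 7 (mod 109)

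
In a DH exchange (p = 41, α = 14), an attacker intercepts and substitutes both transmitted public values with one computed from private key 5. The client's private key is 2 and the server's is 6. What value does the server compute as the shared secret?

9

The server receives an attacker's public value M = 14^5 mod 41 instead of the honest one.
14^1 ≡ 14 (mod 41)
14^2 = (14^1)^2 ≡ 14^2 = 196 ≡ 32 (mod 41)
14^4 = (14^2)^2 ≡ 32^2 = 1024 ≡ 40 (mod 41)
14^5 = 14^4 · 14^1 ≡ 40 · 14 ≡ 27 (mod 41).
So M = 27. The server computes K = M^6 mod 41.
27^1 ≡ 27 (mod 41)
27^2 = (27^1)^2 ≡ 27^2 = 729 ≡ 32 (mod 41)
27^4 = (27^2)^2 ≡ 32^2 = 1024 ≡ 40 (mod 41)
27^6 = 27^4 · 27^2 ≡ 40 · 32 ≡ 9 (mod 41).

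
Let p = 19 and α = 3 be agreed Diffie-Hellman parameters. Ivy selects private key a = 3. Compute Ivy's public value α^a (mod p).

Public value = 3^3 (mod 19).
3^1 ≡ 3 (mod 19)
3^2 = (3^1)^2 ≡ 3^2 = 9 ≡ 9 (mod 19)
3^3 = 3^2 · 3^1 ≡ 9 · 3 ≡ 8 (mod 19).

8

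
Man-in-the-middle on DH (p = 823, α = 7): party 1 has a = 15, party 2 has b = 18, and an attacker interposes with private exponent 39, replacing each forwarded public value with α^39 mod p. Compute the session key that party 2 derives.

Party 2 receives an attacker's public value M = 7^39 mod 823 instead of the honest one.
7^1 ≡ 7 (mod 823)
7^2 = (7^1)^2 ≡ 7^2 = 49 ≡ 49 (mod 823)
7^4 = (7^2)^2 ≡ 49^2 = 2401 ≡ 755 (mod 823)
7^8 = (7^4)^2 ≡ 755^2 = 570025 ≡ 509 (mod 823)
7^16 = (7^8)^2 ≡ 509^2 = 259081 ≡ 659 (mod 823)
7^32 = (7^16)^2 ≡ 659^2 = 434281 ≡ 560 (mod 823)
7^39 = 7^32 · 7^4 · 7^2 · 7^1 ≡ 560 · 755 · 49 · 7 ≡ 393 (mod 823).
So M = 393. Party 2 computes K = M^18 mod 823.
393^1 ≡ 393 (mod 823)
393^2 = (393^1)^2 ≡ 393^2 = 154449 ≡ 548 (mod 823)
393^4 = (393^2)^2 ≡ 548^2 = 300304 ≡ 732 (mod 823)
393^8 = (393^4)^2 ≡ 732^2 = 535824 ≡ 51 (mod 823)
393^16 = (393^8)^2 ≡ 51^2 = 2601 ≡ 132 (mod 823)
393^18 = 393^16 · 393^2 ≡ 132 · 548 ≡ 735 (mod 823).

735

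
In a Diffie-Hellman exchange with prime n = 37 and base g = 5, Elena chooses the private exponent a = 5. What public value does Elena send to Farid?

17

Public value = 5^5 mod 37.
5^1 ≡ 5 (mod 37)
5^2 = (5^1)^2 ≡ 5^2 = 25 ≡ 25 (mod 37)
5^4 = (5^2)^2 ≡ 25^2 = 625 ≡ 33 (mod 37)
5^5 = 5^4 · 5^1 ≡ 33 · 5 ≡ 17 (mod 37).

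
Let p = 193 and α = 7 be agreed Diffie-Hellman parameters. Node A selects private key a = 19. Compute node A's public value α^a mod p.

Public value = 7^19 mod 193.
7^1 ≡ 7 (mod 193)
7^2 = (7^1)^2 ≡ 7^2 = 49 ≡ 49 (mod 193)
7^4 = (7^2)^2 ≡ 49^2 = 2401 ≡ 85 (mod 193)
7^8 = (7^4)^2 ≡ 85^2 = 7225 ≡ 84 (mod 193)
7^16 = (7^8)^2 ≡ 84^2 = 7056 ≡ 108 (mod 193)
7^19 = 7^16 · 7^2 · 7^1 ≡ 108 · 49 · 7 ≡ 181 (mod 193).

181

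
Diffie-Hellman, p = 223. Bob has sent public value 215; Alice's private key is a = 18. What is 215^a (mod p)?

Shared key K = 215^18 mod 223.
215^1 ≡ 215 (mod 223)
215^2 = (215^1)^2 ≡ 215^2 = 46225 ≡ 64 (mod 223)
215^4 = (215^2)^2 ≡ 64^2 = 4096 ≡ 82 (mod 223)
215^8 = (215^4)^2 ≡ 82^2 = 6724 ≡ 34 (mod 223)
215^16 = (215^8)^2 ≡ 34^2 = 1156 ≡ 41 (mod 223)
215^18 = 215^16 · 215^2 ≡ 41 · 64 ≡ 171 (mod 223).

171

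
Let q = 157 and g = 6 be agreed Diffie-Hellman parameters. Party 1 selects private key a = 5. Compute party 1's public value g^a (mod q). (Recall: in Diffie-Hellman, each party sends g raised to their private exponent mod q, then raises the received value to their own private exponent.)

83

Public value = 6^5 (mod 157).
6^1 ≡ 6 (mod 157)
6^2 = (6^1)^2 ≡ 6^2 = 36 ≡ 36 (mod 157)
6^4 = (6^2)^2 ≡ 36^2 = 1296 ≡ 40 (mod 157)
6^5 = 6^4 · 6^1 ≡ 40 · 6 ≡ 83 (mod 157).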